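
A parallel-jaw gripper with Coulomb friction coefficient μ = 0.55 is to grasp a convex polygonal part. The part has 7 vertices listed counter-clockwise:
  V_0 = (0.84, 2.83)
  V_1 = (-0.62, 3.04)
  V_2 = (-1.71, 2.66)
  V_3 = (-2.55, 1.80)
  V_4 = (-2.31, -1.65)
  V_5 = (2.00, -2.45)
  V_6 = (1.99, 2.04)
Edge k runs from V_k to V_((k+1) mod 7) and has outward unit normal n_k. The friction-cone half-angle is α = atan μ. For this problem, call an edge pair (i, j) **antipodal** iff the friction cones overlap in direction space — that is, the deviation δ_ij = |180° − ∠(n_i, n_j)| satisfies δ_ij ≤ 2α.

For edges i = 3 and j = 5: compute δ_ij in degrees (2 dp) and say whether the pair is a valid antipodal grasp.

δ = 3.85°, valid

α = atan 0.55 = 28.81°;  2α = 57.62°
edge 3: e_3 = (+0.24, -3.45);  n_3 = (-0.9976, -0.0694)
edge 5: e_5 = (-0.01, +4.49);  n_5 = (+1.0000, +0.0022)
∠(n_3, n_5) = 176.15°
δ = |180° − 176.15°| = 3.85°
3.85° ≤ 2α = 57.62°  →  valid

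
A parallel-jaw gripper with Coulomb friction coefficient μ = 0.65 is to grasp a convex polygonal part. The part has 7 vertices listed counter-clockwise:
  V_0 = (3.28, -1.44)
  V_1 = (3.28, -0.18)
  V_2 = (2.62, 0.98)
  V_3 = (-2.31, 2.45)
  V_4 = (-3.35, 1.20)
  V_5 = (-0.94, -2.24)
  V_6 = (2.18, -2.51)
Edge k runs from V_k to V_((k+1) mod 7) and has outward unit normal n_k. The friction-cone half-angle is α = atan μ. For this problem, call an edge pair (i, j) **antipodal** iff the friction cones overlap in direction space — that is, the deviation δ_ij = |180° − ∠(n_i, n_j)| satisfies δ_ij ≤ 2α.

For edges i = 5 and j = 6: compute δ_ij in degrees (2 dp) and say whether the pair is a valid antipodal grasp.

δ = 130.85°, invalid

α = atan 0.65 = 33.02°;  2α = 66.05°
edge 5: e_5 = (+3.12, -0.27);  n_5 = (-0.0862, -0.9963)
edge 6: e_6 = (+1.10, +1.07);  n_6 = (+0.6973, -0.7168)
∠(n_5, n_6) = 49.15°
δ = |180° − 49.15°| = 130.85°
130.85° > 2α = 66.05°  →  invalid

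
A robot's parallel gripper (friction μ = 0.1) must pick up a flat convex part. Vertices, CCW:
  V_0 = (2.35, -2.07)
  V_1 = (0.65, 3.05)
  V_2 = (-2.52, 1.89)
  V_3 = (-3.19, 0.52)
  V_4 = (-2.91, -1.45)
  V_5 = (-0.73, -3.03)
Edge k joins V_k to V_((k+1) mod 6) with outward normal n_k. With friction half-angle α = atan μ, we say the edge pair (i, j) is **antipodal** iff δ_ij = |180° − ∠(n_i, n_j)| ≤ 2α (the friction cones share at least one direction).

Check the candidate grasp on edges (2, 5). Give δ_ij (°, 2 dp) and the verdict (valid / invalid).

α = atan 0.1 = 5.71°;  2α = 11.42°
edge 2: e_2 = (-0.67, -1.37);  n_2 = (-0.8983, +0.4393)
edge 5: e_5 = (+3.08, +0.96);  n_5 = (+0.2976, -0.9547)
∠(n_2, n_5) = 133.37°
δ = |180° − 133.37°| = 46.63°
46.63° > 2α = 11.42°  →  invalid

δ = 46.63°, invalid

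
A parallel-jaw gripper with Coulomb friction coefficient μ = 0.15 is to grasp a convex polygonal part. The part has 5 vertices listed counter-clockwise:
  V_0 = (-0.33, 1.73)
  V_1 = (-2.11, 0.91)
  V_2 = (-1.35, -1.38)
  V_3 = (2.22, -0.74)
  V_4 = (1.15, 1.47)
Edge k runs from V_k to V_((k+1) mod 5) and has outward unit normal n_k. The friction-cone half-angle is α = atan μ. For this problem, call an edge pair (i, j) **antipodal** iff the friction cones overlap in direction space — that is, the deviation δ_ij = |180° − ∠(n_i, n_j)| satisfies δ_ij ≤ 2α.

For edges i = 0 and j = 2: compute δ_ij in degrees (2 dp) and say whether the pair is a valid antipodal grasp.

α = atan 0.15 = 8.53°;  2α = 17.06°
edge 0: e_0 = (-1.78, -0.82);  n_0 = (-0.4184, +0.9083)
edge 2: e_2 = (+3.57, +0.64);  n_2 = (+0.1765, -0.9843)
∠(n_0, n_2) = 165.43°
δ = |180° − 165.43°| = 14.57°
14.57° ≤ 2α = 17.06°  →  valid

δ = 14.57°, valid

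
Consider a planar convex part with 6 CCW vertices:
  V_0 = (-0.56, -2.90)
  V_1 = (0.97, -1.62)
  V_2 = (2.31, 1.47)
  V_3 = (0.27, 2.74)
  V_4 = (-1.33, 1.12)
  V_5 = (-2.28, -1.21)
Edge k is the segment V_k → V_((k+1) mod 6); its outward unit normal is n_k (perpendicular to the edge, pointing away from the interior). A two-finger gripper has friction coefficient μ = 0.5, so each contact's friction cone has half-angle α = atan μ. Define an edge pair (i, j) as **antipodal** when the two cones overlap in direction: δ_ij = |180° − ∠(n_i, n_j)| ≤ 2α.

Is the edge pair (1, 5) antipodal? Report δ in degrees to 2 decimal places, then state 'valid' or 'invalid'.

α = atan 0.5 = 26.57°;  2α = 53.13°
edge 1: e_1 = (+1.34, +3.09);  n_1 = (+0.9174, -0.3979)
edge 5: e_5 = (+1.72, -1.69);  n_5 = (-0.7009, -0.7133)
∠(n_1, n_5) = 111.05°
δ = |180° − 111.05°| = 68.95°
68.95° > 2α = 53.13°  →  invalid

δ = 68.95°, invalid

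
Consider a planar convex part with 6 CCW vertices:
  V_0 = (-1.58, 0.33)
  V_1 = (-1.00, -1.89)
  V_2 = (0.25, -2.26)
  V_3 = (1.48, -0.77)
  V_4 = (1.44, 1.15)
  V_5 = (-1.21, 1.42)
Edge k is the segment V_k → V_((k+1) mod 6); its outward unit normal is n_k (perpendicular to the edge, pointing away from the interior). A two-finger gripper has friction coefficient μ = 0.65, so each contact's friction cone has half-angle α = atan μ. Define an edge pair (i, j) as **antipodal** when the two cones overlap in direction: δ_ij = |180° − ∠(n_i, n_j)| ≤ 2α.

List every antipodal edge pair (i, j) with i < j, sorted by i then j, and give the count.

α = atan 0.65 = 33.02°;  2α = 66.05°
n_0 = (-0.9675, -0.2528)
n_1 = (-0.2838, -0.9589)
n_2 = (+0.7712, -0.6366)
n_3 = (+0.9998, +0.0208)
n_4 = (+0.1014, +0.9948)
n_5 = (-0.9469, +0.3214)
  (0,1): δ = 121.13°  ·
  (0,2): δ = 54.18°  ✓
  (0,3): δ = 13.45°  ✓
  (0,4): δ = 69.54°  ·
  (0,5): δ = 146.61°  ·
  (1,2): δ = 113.05°  ·
  (1,3): δ = 72.32°  ·
  (1,4): δ = 10.67°  ✓
  (1,5): δ = 87.74°  ·
  (2,3): δ = 139.27°  ·
  (2,4): δ = 56.28°  ✓
  (2,5): δ = 20.79°  ✓
  (3,4): δ = 97.01°  ·
  (3,5): δ = 19.94°  ✓
  (4,5): δ = 102.93°  ·
antipodal pairs: 6

count = 6; pairs: (0,2), (0,3), (1,4), (2,4), (2,5), (3,5)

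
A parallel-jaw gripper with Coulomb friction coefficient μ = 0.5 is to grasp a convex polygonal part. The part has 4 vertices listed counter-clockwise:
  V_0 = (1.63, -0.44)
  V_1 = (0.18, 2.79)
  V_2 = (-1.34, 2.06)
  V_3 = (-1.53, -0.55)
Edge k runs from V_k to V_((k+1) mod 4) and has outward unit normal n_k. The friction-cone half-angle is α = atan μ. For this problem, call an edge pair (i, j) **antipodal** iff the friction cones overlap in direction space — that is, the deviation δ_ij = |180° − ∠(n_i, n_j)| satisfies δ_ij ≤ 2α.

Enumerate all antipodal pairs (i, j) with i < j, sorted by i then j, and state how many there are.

α = atan 0.5 = 26.57°;  2α = 53.13°
n_0 = (+0.9123, +0.4095)
n_1 = (-0.4329, +0.9014)
n_2 = (-0.9974, +0.0726)
n_3 = (+0.0348, -0.9994)
  (0,1): δ = 88.52°  ·
  (0,2): δ = 28.34°  ✓
  (0,3): δ = 67.82°  ·
  (1,2): δ = 119.82°  ·
  (1,3): δ = 23.66°  ✓
  (2,3): δ = 83.84°  ·
antipodal pairs: 2

count = 2; pairs: (0,2), (1,3)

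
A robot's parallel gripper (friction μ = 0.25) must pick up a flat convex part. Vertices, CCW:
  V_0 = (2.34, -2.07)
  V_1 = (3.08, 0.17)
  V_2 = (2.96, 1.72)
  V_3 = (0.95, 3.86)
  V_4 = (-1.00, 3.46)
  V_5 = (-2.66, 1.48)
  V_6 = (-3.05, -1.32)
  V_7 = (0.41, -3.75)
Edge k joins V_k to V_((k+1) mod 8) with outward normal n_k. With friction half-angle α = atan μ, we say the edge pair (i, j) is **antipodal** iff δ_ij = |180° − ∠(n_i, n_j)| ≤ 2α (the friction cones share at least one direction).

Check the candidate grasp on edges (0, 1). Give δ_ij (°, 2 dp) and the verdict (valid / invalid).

α = atan 0.25 = 14.04°;  2α = 28.07°
edge 0: e_0 = (+0.74, +2.24);  n_0 = (+0.9495, -0.3137)
edge 1: e_1 = (-0.12, +1.55);  n_1 = (+0.9970, +0.0772)
∠(n_0, n_1) = 22.71°
δ = |180° − 22.71°| = 157.29°
157.29° > 2α = 28.07°  →  invalid

δ = 157.29°, invalid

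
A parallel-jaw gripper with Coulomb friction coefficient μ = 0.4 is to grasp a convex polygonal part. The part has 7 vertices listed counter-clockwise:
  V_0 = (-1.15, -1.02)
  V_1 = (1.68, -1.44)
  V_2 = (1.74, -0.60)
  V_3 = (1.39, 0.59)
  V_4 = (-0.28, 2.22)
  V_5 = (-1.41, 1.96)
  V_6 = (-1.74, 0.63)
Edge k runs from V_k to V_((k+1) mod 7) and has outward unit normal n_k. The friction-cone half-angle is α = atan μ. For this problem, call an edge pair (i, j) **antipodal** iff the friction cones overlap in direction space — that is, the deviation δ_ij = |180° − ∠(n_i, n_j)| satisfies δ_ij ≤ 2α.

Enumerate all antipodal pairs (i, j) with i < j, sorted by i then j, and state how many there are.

count = 7; pairs: (0,3), (0,4), (1,5), (1,6), (2,5), (2,6), (3,6)

α = atan 0.4 = 21.80°;  2α = 43.60°
n_0 = (-0.1468, -0.9892)
n_1 = (+0.9975, -0.0712)
n_2 = (+0.9594, +0.2822)
n_3 = (+0.6985, +0.7156)
n_4 = (-0.2242, +0.9745)
n_5 = (-0.9706, +0.2408)
n_6 = (-0.9416, -0.3367)
  (0,1): δ = 85.64°  ·
  (0,2): δ = 65.17°  ·
  (0,3): δ = 35.86°  ✓
  (0,4): δ = 21.40°  ✓
  (0,5): δ = 84.51°  ·
  (0,6): δ = 118.12°  ·
  (1,2): δ = 159.52°  ·
  (1,3): δ = 130.22°  ·
  (1,4): δ = 72.96°  ·
  (1,5): δ = 9.85°  ✓
  (1,6): δ = 23.76°  ✓
  (2,3): δ = 150.70°  ·
  (2,4): δ = 93.43°  ·
  (2,5): δ = 30.32°  ✓
  (2,6): δ = 3.29°  ✓
  (3,4): δ = 122.74°  ·
  (3,5): δ = 59.63°  ·
  (3,6): δ = 26.02°  ✓
  (4,5): δ = 116.89°  ·
  (4,6): δ = 83.28°  ·
  (5,6): δ = 146.39°  ·
antipodal pairs: 7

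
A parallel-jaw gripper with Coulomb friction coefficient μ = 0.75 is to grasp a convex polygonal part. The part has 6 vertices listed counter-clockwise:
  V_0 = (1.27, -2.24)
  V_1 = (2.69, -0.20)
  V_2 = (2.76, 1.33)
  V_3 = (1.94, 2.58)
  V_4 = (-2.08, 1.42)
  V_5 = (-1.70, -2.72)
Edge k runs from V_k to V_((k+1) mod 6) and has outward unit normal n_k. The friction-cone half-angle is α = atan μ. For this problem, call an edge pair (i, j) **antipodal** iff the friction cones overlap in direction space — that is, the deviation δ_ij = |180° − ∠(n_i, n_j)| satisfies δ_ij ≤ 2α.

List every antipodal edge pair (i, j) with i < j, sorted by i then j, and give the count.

α = atan 0.75 = 36.87°;  2α = 73.74°
n_0 = (+0.8207, -0.5713)
n_1 = (+0.9990, -0.0457)
n_2 = (+0.8361, +0.5485)
n_3 = (-0.2772, +0.9608)
n_4 = (-0.9958, -0.0914)
n_5 = (+0.1595, -0.9872)
  (0,1): δ = 147.78°  ·
  (0,2): δ = 111.89°  ·
  (0,3): δ = 39.06°  ✓
  (0,4): δ = 40.09°  ✓
  (0,5): δ = 134.02°  ·
  (1,2): δ = 144.12°  ·
  (1,3): δ = 71.28°  ✓
  (1,4): δ = 7.86°  ✓
  (1,5): δ = 101.80°  ·
  (2,3): δ = 107.17°  ·
  (2,4): δ = 28.02°  ✓
  (2,5): δ = 65.92°  ✓
  (3,4): δ = 100.85°  ·
  (3,5): δ = 6.92°  ✓
  (4,5): δ = 86.06°  ·
antipodal pairs: 7

count = 7; pairs: (0,3), (0,4), (1,3), (1,4), (2,4), (2,5), (3,5)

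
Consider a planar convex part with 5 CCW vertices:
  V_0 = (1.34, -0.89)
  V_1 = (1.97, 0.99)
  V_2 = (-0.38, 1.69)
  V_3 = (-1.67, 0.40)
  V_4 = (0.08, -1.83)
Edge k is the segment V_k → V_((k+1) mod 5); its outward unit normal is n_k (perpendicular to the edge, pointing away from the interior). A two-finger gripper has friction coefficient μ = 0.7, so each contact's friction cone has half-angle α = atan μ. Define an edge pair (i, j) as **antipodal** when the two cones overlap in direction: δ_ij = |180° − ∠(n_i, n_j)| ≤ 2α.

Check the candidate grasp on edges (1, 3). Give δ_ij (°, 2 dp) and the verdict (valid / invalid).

α = atan 0.7 = 34.99°;  2α = 69.98°
edge 1: e_1 = (-2.35, +0.70);  n_1 = (+0.2855, +0.9584)
edge 3: e_3 = (+1.75, -2.23);  n_3 = (-0.7867, -0.6174)
∠(n_1, n_3) = 144.71°
δ = |180° − 144.71°| = 35.29°
35.29° ≤ 2α = 69.98°  →  valid

δ = 35.29°, valid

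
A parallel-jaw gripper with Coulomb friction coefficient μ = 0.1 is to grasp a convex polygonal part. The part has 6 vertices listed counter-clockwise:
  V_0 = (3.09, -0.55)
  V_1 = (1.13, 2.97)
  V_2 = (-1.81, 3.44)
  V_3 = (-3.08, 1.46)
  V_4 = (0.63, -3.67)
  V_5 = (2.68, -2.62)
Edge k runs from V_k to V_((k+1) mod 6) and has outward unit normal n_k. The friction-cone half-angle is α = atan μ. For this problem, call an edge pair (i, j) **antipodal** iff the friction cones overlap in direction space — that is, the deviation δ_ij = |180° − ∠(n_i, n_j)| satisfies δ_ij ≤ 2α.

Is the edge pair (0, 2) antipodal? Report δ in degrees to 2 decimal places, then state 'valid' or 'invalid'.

δ = 61.79°, invalid

α = atan 0.1 = 5.71°;  2α = 11.42°
edge 0: e_0 = (-1.96, +3.52);  n_0 = (+0.8737, +0.4865)
edge 2: e_2 = (-1.27, -1.98);  n_2 = (-0.8417, +0.5399)
∠(n_0, n_2) = 118.21°
δ = |180° − 118.21°| = 61.79°
61.79° > 2α = 11.42°  →  invalid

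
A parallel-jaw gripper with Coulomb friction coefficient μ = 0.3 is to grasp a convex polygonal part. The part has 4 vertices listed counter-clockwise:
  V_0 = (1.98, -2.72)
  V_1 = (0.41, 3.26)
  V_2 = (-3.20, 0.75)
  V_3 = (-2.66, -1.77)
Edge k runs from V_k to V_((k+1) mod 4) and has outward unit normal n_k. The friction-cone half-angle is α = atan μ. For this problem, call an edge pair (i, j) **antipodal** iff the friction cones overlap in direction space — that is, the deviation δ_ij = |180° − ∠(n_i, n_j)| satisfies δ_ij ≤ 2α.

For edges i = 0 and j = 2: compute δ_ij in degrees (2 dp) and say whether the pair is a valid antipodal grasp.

α = atan 0.3 = 16.70°;  2α = 33.40°
edge 0: e_0 = (-1.57, +5.98);  n_0 = (+0.9672, +0.2539)
edge 2: e_2 = (+0.54, -2.52);  n_2 = (-0.9778, -0.2095)
∠(n_0, n_2) = 177.38°
δ = |180° − 177.38°| = 2.62°
2.62° ≤ 2α = 33.40°  →  valid

δ = 2.62°, valid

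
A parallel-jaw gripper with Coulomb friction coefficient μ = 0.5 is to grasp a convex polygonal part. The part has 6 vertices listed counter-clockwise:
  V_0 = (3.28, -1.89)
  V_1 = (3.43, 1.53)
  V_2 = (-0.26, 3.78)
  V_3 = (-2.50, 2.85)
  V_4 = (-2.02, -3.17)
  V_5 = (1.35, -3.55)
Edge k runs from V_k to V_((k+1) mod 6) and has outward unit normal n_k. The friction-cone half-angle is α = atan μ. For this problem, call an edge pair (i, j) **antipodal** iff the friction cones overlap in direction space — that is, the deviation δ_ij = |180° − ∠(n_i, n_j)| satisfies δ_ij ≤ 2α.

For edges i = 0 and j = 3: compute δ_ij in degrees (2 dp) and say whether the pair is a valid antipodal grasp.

α = atan 0.5 = 26.57°;  2α = 53.13°
edge 0: e_0 = (+0.15, +3.42);  n_0 = (+0.9990, -0.0438)
edge 3: e_3 = (+0.48, -6.02);  n_3 = (-0.9968, -0.0795)
∠(n_0, n_3) = 172.93°
δ = |180° − 172.93°| = 7.07°
7.07° ≤ 2α = 53.13°  →  valid

δ = 7.07°, valid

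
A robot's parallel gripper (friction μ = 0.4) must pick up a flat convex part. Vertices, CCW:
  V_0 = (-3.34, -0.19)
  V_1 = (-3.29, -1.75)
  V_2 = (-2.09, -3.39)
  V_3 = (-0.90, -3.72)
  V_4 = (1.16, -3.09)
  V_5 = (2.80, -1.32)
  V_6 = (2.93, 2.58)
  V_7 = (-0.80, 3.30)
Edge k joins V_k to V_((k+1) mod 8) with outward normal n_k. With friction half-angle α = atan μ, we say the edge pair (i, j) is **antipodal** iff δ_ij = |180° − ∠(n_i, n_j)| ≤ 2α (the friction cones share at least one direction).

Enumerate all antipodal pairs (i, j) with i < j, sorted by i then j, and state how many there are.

count = 8; pairs: (0,5), (1,5), (1,6), (2,6), (3,6), (3,7), (4,7), (5,7)

α = atan 0.4 = 21.80°;  2α = 43.60°
n_0 = (-0.9995, -0.0320)
n_1 = (-0.8070, -0.5905)
n_2 = (-0.2672, -0.9636)
n_3 = (+0.2925, -0.9563)
n_4 = (+0.7335, -0.6797)
n_5 = (+0.9994, -0.0333)
n_6 = (+0.1895, +0.9819)
n_7 = (-0.8085, +0.5884)
  (0,1): δ = 145.64°  ·
  (0,2): δ = 107.34°  ·
  (0,3): δ = 74.83°  ·
  (0,4): δ = 44.65°  ·
  (0,5): δ = 3.74°  ✓
  (0,6): δ = 77.24°  ·
  (0,7): δ = 142.12°  ·
  (1,2): δ = 141.69°  ·
  (1,3): δ = 109.19°  ·
  (1,4): δ = 79.01°  ·
  (1,5): δ = 38.10°  ✓
  (1,6): δ = 42.88°  ✓
  (1,7): δ = 107.76°  ·
  (2,3): δ = 147.50°  ·
  (2,4): δ = 117.32°  ·
  (2,5): δ = 76.41°  ·
  (2,6): δ = 4.57°  ✓
  (2,7): δ = 69.45°  ·
  (3,4): δ = 149.82°  ·
  (3,5): δ = 108.91°  ·
  (3,6): δ = 27.93°  ✓
  (3,7): δ = 36.95°  ✓
  (4,5): δ = 139.09°  ·
  (4,6): δ = 58.11°  ·
  (4,7): δ = 6.77°  ✓
  (5,6): δ = 99.02°  ·
  (5,7): δ = 34.14°  ✓
  (6,7): δ = 115.12°  ·
antipodal pairs: 8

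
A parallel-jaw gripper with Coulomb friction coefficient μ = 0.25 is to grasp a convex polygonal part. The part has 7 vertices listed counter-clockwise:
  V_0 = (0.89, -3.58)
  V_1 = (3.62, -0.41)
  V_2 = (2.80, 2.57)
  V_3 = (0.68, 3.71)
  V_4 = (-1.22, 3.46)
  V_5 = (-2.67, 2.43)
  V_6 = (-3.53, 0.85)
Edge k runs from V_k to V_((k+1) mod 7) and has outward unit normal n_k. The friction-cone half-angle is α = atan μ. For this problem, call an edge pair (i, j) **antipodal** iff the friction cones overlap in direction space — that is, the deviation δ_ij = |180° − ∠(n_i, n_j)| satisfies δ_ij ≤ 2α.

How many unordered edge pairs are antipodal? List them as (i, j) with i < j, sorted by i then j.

count = 3; pairs: (0,4), (0,5), (2,6)

α = atan 0.25 = 14.04°;  2α = 28.07°
n_0 = (+0.7577, -0.6526)
n_1 = (+0.9642, +0.2653)
n_2 = (+0.4736, +0.8807)
n_3 = (-0.1305, +0.9915)
n_4 = (-0.5791, +0.8153)
n_5 = (-0.8783, +0.4781)
n_6 = (-0.7079, -0.7063)
  (0,1): δ = 123.88°  ·
  (0,2): δ = 77.53°  ·
  (0,3): δ = 41.77°  ·
  (0,4): δ = 13.88°  ✓
  (0,5): δ = 12.18°  ✓
  (0,6): δ = 85.67°  ·
  (1,2): δ = 133.65°  ·
  (1,3): δ = 97.89°  ·
  (1,4): δ = 70.00°  ·
  (1,5): δ = 43.94°  ·
  (1,6): δ = 29.55°  ·
  (2,3): δ = 144.24°  ·
  (2,4): δ = 116.34°  ·
  (2,5): δ = 90.29°  ·
  (2,6): δ = 16.80°  ✓
  (3,4): δ = 152.11°  ·
  (3,5): δ = 126.06°  ·
  (3,6): δ = 52.56°  ·
  (4,5): δ = 153.95°  ·
  (4,6): δ = 80.45°  ·
  (5,6): δ = 106.51°  ·
antipodal pairs: 3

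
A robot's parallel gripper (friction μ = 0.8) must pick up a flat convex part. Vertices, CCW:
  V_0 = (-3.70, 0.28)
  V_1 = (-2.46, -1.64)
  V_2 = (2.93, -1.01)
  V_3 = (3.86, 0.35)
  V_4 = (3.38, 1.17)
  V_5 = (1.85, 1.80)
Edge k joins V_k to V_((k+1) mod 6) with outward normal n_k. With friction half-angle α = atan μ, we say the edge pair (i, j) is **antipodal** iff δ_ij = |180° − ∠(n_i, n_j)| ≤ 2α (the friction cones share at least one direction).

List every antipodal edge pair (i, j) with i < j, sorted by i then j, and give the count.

α = atan 0.8 = 38.66°;  2α = 77.32°
n_0 = (-0.8400, -0.5425)
n_1 = (+0.1161, -0.9932)
n_2 = (+0.8255, -0.5645)
n_3 = (+0.8630, +0.5052)
n_4 = (+0.3807, +0.9247)
n_5 = (-0.2641, +0.9645)
  (0,1): δ = 116.19°  ·
  (0,2): δ = 67.22°  ✓
  (0,3): δ = 2.51°  ✓
  (0,4): δ = 34.76°  ✓
  (0,5): δ = 72.46°  ✓
  (1,2): δ = 131.03°  ·
  (1,3): δ = 66.32°  ✓
  (1,4): δ = 29.05°  ✓
  (1,5): δ = 8.65°  ✓
  (2,3): δ = 115.29°  ·
  (2,4): δ = 78.01°  ·
  (2,5): δ = 40.32°  ✓
  (3,4): δ = 142.72°  ·
  (3,5): δ = 105.03°  ·
  (4,5): δ = 142.30°  ·
antipodal pairs: 8

count = 8; pairs: (0,2), (0,3), (0,4), (0,5), (1,3), (1,4), (1,5), (2,5)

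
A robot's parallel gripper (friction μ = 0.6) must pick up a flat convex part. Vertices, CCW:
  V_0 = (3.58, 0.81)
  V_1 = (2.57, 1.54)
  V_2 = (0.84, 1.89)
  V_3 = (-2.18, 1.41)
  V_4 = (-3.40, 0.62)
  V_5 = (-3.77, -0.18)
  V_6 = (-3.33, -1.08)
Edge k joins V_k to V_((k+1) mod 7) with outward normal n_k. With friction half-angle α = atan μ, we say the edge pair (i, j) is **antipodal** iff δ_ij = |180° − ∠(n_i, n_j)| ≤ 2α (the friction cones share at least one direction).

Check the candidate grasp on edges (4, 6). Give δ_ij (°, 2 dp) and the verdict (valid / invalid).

δ = 49.88°, valid

α = atan 0.6 = 30.96°;  2α = 61.93°
edge 4: e_4 = (-0.37, -0.80);  n_4 = (-0.9076, +0.4198)
edge 6: e_6 = (+6.91, +1.89);  n_6 = (+0.2638, -0.9646)
∠(n_4, n_6) = 130.12°
δ = |180° − 130.12°| = 49.88°
49.88° ≤ 2α = 61.93°  →  valid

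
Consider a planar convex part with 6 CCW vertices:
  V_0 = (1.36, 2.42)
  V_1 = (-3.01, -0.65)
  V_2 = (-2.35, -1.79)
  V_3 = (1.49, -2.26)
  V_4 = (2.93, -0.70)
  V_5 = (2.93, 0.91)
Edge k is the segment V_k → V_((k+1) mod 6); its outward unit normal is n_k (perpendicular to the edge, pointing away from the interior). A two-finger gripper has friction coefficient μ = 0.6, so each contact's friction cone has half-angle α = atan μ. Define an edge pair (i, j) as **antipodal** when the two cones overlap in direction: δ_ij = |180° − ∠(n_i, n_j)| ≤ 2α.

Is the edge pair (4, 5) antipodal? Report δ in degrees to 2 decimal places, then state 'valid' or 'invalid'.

δ = 133.88°, invalid

α = atan 0.6 = 30.96°;  2α = 61.93°
edge 4: e_4 = (+0.00, +1.61);  n_4 = (+1.0000, -0.0000)
edge 5: e_5 = (-1.57, +1.51);  n_5 = (+0.6932, +0.7207)
∠(n_4, n_5) = 46.12°
δ = |180° − 46.12°| = 133.88°
133.88° > 2α = 61.93°  →  invalid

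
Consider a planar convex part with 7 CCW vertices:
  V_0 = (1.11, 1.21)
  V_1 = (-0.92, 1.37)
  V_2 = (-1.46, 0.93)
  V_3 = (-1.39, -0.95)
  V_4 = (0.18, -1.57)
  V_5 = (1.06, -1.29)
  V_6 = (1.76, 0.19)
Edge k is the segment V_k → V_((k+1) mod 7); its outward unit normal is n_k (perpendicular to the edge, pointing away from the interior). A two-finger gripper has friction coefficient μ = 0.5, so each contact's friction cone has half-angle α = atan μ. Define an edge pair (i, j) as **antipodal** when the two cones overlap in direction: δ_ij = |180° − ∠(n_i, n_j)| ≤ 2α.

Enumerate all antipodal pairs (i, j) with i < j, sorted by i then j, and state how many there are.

count = 7; pairs: (0,3), (0,4), (1,4), (1,5), (2,5), (2,6), (3,6)

α = atan 0.5 = 26.57°;  2α = 53.13°
n_0 = (+0.0786, +0.9969)
n_1 = (-0.6317, +0.7752)
n_2 = (-0.9993, -0.0372)
n_3 = (-0.3673, -0.9301)
n_4 = (+0.3032, -0.9529)
n_5 = (+0.9040, -0.4276)
n_6 = (+0.8433, +0.5374)
  (0,1): δ = 136.32°  ·
  (0,2): δ = 83.36°  ·
  (0,3): δ = 17.04°  ✓
  (0,4): δ = 22.16°  ✓
  (0,5): δ = 69.19°  ·
  (0,6): δ = 127.01°  ·
  (1,2): δ = 127.04°  ·
  (1,3): δ = 60.72°  ·
  (1,4): δ = 21.52°  ✓
  (1,5): δ = 25.51°  ✓
  (1,6): δ = 83.33°  ·
  (2,3): δ = 113.68°  ·
  (2,4): δ = 74.48°  ·
  (2,5): δ = 27.45°  ✓
  (2,6): δ = 30.38°  ✓
  (3,4): δ = 140.80°  ·
  (3,5): δ = 93.76°  ·
  (3,6): δ = 35.94°  ✓
  (4,5): δ = 132.96°  ·
  (4,6): δ = 75.14°  ·
  (5,6): δ = 122.18°  ·
antipodal pairs: 7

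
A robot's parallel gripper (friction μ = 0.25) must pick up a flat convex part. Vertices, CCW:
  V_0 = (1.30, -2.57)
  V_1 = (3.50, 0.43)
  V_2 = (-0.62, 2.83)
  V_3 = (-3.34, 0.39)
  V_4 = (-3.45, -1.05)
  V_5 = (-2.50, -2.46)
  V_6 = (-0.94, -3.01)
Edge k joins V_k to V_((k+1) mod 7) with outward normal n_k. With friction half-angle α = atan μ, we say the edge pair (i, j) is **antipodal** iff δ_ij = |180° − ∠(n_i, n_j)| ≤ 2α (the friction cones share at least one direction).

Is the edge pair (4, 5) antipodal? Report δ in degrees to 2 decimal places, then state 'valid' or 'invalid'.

δ = 143.39°, invalid

α = atan 0.25 = 14.04°;  2α = 28.07°
edge 4: e_4 = (+0.95, -1.41);  n_4 = (-0.8293, -0.5588)
edge 5: e_5 = (+1.56, -0.55);  n_5 = (-0.3325, -0.9431)
∠(n_4, n_5) = 36.61°
δ = |180° − 36.61°| = 143.39°
143.39° > 2α = 28.07°  →  invalid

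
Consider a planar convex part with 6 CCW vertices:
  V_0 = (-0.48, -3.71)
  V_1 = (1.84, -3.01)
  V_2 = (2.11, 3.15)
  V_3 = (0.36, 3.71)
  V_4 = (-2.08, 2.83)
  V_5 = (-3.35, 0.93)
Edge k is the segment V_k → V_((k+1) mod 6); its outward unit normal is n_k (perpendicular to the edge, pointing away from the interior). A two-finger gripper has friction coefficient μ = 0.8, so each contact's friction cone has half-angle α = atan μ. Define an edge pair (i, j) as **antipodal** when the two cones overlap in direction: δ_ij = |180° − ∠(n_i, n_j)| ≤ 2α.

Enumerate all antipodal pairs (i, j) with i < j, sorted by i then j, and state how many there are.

count = 7; pairs: (0,2), (0,3), (0,4), (1,3), (1,4), (1,5), (2,5)

α = atan 0.8 = 38.66°;  2α = 77.32°
n_0 = (+0.2889, -0.9574)
n_1 = (+0.9990, -0.0438)
n_2 = (+0.3048, +0.9524)
n_3 = (-0.3393, +0.9407)
n_4 = (-0.8314, +0.5557)
n_5 = (-0.8505, -0.5260)
  (0,1): δ = 109.30°  ·
  (0,2): δ = 34.53°  ✓
  (0,3): δ = 3.04°  ✓
  (0,4): δ = 39.45°  ✓
  (0,5): δ = 104.95°  ·
  (1,2): δ = 105.23°  ·
  (1,3): δ = 67.66°  ✓
  (1,4): δ = 31.25°  ✓
  (1,5): δ = 34.25°  ✓
  (2,3): δ = 142.42°  ·
  (2,4): δ = 106.01°  ·
  (2,5): δ = 40.52°  ✓
  (3,4): δ = 143.59°  ·
  (3,5): δ = 78.09°  ·
  (4,5): δ = 114.50°  ·
antipodal pairs: 7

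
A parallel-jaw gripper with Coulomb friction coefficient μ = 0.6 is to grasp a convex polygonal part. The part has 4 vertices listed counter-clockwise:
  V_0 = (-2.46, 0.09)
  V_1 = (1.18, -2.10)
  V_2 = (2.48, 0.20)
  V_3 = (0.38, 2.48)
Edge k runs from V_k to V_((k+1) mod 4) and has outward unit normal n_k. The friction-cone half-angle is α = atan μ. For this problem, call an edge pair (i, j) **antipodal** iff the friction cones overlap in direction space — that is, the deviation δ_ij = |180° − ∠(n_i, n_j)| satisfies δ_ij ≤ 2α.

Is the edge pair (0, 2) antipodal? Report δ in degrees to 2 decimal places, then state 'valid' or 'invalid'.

δ = 16.32°, valid

α = atan 0.6 = 30.96°;  2α = 61.93°
edge 0: e_0 = (+3.64, -2.19);  n_0 = (-0.5155, -0.8569)
edge 2: e_2 = (-2.10, +2.28);  n_2 = (+0.7355, +0.6775)
∠(n_0, n_2) = 163.68°
δ = |180° − 163.68°| = 16.32°
16.32° ≤ 2α = 61.93°  →  valid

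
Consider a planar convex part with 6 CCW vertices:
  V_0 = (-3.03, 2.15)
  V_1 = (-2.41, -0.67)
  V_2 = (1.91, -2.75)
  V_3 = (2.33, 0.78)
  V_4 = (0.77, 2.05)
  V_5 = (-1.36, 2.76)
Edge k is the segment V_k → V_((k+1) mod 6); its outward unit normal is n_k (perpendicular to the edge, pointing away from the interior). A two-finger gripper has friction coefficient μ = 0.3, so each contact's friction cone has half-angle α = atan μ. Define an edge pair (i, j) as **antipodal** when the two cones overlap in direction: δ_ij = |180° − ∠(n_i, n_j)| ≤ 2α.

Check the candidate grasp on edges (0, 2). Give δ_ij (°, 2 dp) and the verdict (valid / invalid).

α = atan 0.3 = 16.70°;  2α = 33.40°
edge 0: e_0 = (+0.62, -2.82);  n_0 = (-0.9767, -0.2147)
edge 2: e_2 = (+0.42, +3.53);  n_2 = (+0.9930, -0.1181)
∠(n_0, n_2) = 160.82°
δ = |180° − 160.82°| = 19.18°
19.18° ≤ 2α = 33.40°  →  valid

δ = 19.18°, valid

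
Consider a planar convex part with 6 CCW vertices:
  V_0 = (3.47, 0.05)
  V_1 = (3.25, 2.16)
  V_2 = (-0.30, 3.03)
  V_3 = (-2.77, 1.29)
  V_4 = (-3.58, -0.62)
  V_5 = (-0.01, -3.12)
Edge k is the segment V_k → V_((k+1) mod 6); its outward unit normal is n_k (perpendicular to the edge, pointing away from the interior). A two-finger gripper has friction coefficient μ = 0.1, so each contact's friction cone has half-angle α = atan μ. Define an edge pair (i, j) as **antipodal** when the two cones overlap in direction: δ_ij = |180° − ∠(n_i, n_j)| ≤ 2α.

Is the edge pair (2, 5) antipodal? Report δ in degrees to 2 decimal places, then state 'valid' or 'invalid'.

δ = 7.17°, valid

α = atan 0.1 = 5.71°;  2α = 11.42°
edge 2: e_2 = (-2.47, -1.74);  n_2 = (-0.5759, +0.8175)
edge 5: e_5 = (+3.48, +3.17);  n_5 = (+0.6734, -0.7393)
∠(n_2, n_5) = 172.83°
δ = |180° − 172.83°| = 7.17°
7.17° ≤ 2α = 11.42°  →  valid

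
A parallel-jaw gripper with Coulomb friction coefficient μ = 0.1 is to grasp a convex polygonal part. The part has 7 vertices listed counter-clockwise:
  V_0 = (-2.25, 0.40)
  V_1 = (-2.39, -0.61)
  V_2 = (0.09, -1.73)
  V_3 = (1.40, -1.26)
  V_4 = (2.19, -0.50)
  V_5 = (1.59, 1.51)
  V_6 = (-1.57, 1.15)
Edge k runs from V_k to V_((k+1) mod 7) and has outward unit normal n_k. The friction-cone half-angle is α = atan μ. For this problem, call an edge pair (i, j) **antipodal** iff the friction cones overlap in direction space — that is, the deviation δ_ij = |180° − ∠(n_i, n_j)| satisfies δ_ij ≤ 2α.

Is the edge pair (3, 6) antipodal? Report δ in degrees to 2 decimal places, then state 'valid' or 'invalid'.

δ = 3.91°, valid

α = atan 0.1 = 5.71°;  2α = 11.42°
edge 3: e_3 = (+0.79, +0.76);  n_3 = (+0.6933, -0.7207)
edge 6: e_6 = (-0.68, -0.75);  n_6 = (-0.7408, +0.6717)
∠(n_3, n_6) = 176.09°
δ = |180° − 176.09°| = 3.91°
3.91° ≤ 2α = 11.42°  →  valid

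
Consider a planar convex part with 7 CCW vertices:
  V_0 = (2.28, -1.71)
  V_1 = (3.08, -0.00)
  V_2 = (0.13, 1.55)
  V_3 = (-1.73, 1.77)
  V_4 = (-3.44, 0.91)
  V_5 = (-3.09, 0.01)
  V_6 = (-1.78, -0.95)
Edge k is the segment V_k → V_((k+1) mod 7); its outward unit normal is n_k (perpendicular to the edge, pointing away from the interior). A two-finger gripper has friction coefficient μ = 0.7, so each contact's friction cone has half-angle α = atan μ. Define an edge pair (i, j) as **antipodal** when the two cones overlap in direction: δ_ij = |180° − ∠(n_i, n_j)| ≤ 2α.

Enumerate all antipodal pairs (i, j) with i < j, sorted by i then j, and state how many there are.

α = atan 0.7 = 34.99°;  2α = 69.98°
n_0 = (+0.9058, -0.4238)
n_1 = (+0.4651, +0.8852)
n_2 = (+0.1175, +0.9931)
n_3 = (-0.4493, +0.8934)
n_4 = (-0.9320, -0.3624)
n_5 = (-0.5911, -0.8066)
n_6 = (-0.1840, -0.9829)
  (0,1): δ = 92.65°  ·
  (0,2): δ = 71.67°  ·
  (0,3): δ = 38.23°  ✓
  (0,4): δ = 46.32°  ✓
  (0,5): δ = 78.84°  ·
  (0,6): δ = 104.47°  ·
  (1,2): δ = 159.03°  ·
  (1,3): δ = 125.58°  ·
  (1,4): δ = 41.03°  ✓
  (1,5): δ = 8.52°  ✓
  (1,6): δ = 17.12°  ✓
  (2,3): δ = 146.56°  ·
  (2,4): δ = 62.00°  ✓
  (2,5): δ = 29.49°  ✓
  (2,6): δ = 3.86°  ✓
  (3,4): δ = 95.45°  ·
  (3,5): δ = 62.93°  ✓
  (3,6): δ = 37.30°  ✓
  (4,5): δ = 147.49°  ·
  (4,6): δ = 121.85°  ·
  (5,6): δ = 154.37°  ·
antipodal pairs: 10

count = 10; pairs: (0,3), (0,4), (1,4), (1,5), (1,6), (2,4), (2,5), (2,6), (3,5), (3,6)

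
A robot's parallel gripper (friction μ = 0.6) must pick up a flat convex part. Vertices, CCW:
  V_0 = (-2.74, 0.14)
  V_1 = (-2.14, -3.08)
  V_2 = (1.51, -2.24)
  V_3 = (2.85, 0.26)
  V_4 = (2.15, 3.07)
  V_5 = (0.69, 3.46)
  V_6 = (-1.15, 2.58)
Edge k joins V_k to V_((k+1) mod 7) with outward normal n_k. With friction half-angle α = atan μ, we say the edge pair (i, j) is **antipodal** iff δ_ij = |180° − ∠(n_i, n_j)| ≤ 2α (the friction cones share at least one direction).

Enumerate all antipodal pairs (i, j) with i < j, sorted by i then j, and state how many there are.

count = 8; pairs: (0,2), (0,3), (1,4), (1,5), (1,6), (2,5), (2,6), (3,6)

α = atan 0.6 = 30.96°;  2α = 61.93°
n_0 = (-0.9831, -0.1832)
n_1 = (+0.2243, -0.9745)
n_2 = (+0.8814, -0.4724)
n_3 = (+0.9703, +0.2417)
n_4 = (+0.2581, +0.9661)
n_5 = (-0.4315, +0.9021)
n_6 = (-0.8378, +0.5460)
  (0,1): δ = 87.59°  ·
  (0,2): δ = 38.75°  ✓
  (0,3): δ = 3.43°  ✓
  (0,4): δ = 64.49°  ·
  (0,5): δ = 105.00°  ·
  (0,6): δ = 136.35°  ·
  (1,2): δ = 131.15°  ·
  (1,3): δ = 88.97°  ·
  (1,4): δ = 27.92°  ✓
  (1,5): δ = 12.60°  ✓
  (1,6): δ = 43.95°  ✓
  (2,3): δ = 137.82°  ·
  (2,4): δ = 76.76°  ·
  (2,5): δ = 36.25°  ✓
  (2,6): δ = 4.90°  ✓
  (3,4): δ = 118.94°  ·
  (3,5): δ = 78.43°  ·
  (3,6): δ = 47.08°  ✓
  (4,5): δ = 139.48°  ·
  (4,6): δ = 108.13°  ·
  (5,6): δ = 148.65°  ·
antipodal pairs: 8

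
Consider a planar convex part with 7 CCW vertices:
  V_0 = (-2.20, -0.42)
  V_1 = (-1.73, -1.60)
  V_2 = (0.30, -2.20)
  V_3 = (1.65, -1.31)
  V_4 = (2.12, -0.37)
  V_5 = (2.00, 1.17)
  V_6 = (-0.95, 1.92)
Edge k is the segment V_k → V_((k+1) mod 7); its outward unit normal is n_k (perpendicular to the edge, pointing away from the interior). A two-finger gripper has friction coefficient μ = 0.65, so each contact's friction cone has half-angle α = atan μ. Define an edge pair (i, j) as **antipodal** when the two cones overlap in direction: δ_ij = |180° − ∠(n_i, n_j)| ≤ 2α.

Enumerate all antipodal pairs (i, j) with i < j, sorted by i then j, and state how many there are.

count = 8; pairs: (0,3), (0,4), (0,5), (1,5), (2,5), (2,6), (3,6), (4,6)

α = atan 0.65 = 33.02°;  2α = 66.05°
n_0 = (-0.9290, -0.3700)
n_1 = (-0.2834, -0.9590)
n_2 = (+0.5504, -0.8349)
n_3 = (+0.8944, -0.4472)
n_4 = (+0.9970, +0.0777)
n_5 = (+0.2464, +0.9692)
n_6 = (-0.8820, +0.4712)
  (0,1): δ = 128.18°  ·
  (0,2): δ = 78.32°  ·
  (0,3): δ = 48.28°  ✓
  (0,4): δ = 17.26°  ✓
  (0,5): δ = 54.02°  ✓
  (0,6): δ = 130.17°  ·
  (1,2): δ = 130.14°  ·
  (1,3): δ = 100.10°  ·
  (1,4): δ = 69.08°  ·
  (1,5): δ = 2.20°  ✓
  (1,6): δ = 78.36°  ·
  (2,3): δ = 149.96°  ·
  (2,4): δ = 118.94°  ·
  (2,5): δ = 47.66°  ✓
  (2,6): δ = 28.49°  ✓
  (3,4): δ = 148.98°  ·
  (3,5): δ = 77.70°  ·
  (3,6): δ = 1.55°  ✓
  (4,5): δ = 108.72°  ·
  (4,6): δ = 32.57°  ✓
  (5,6): δ = 103.85°  ·
antipodal pairs: 8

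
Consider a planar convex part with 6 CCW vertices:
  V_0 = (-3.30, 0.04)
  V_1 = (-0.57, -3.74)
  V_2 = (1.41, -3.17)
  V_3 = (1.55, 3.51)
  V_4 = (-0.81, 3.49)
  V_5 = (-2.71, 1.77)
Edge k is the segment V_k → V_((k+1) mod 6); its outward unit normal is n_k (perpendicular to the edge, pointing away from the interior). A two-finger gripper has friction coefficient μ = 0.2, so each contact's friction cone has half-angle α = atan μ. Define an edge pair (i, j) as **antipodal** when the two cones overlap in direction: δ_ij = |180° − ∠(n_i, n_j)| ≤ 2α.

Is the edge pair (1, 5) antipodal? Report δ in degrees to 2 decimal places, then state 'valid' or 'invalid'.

δ = 55.11°, invalid

α = atan 0.2 = 11.31°;  2α = 22.62°
edge 1: e_1 = (+1.98, +0.57);  n_1 = (+0.2766, -0.9610)
edge 5: e_5 = (-0.59, -1.73);  n_5 = (-0.9465, +0.3228)
∠(n_1, n_5) = 124.89°
δ = |180° − 124.89°| = 55.11°
55.11° > 2α = 22.62°  →  invalid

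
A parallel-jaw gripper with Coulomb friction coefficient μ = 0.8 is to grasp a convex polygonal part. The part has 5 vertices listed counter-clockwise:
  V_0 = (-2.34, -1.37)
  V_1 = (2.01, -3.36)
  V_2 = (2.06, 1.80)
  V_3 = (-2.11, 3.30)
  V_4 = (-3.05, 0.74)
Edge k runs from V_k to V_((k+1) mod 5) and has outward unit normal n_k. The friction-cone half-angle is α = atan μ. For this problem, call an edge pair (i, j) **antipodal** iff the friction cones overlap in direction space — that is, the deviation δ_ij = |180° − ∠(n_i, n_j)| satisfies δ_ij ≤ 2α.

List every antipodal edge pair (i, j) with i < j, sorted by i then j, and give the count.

count = 5; pairs: (0,1), (0,2), (1,3), (1,4), (2,4)

α = atan 0.8 = 38.66°;  2α = 77.32°
n_0 = (-0.4160, -0.9094)
n_1 = (+1.0000, -0.0097)
n_2 = (+0.3385, +0.9410)
n_3 = (-0.9387, +0.3447)
n_4 = (-0.9478, -0.3189)
  (0,1): δ = 65.97°  ✓
  (0,2): δ = 4.80°  ✓
  (0,3): δ = 94.42°  ·
  (0,4): δ = 133.18°  ·
  (1,2): δ = 109.23°  ·
  (1,3): δ = 19.61°  ✓
  (1,4): δ = 19.15°  ✓
  (2,3): δ = 90.38°  ·
  (2,4): δ = 51.62°  ✓
  (3,4): δ = 141.24°  ·
antipodal pairs: 5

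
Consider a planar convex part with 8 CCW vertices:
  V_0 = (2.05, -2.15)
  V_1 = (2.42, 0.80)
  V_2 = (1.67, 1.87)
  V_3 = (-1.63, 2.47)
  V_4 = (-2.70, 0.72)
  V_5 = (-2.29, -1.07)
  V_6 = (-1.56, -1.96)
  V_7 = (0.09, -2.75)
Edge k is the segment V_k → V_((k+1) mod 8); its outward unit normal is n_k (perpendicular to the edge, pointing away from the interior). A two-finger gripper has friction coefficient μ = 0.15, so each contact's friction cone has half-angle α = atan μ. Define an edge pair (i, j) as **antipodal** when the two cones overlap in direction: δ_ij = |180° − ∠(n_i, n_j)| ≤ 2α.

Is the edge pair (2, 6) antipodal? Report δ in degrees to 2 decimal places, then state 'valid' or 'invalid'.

α = atan 0.15 = 8.53°;  2α = 17.06°
edge 2: e_2 = (-3.30, +0.60);  n_2 = (+0.1789, +0.9839)
edge 6: e_6 = (+1.65, -0.79);  n_6 = (-0.4318, -0.9019)
∠(n_2, n_6) = 164.72°
δ = |180° − 164.72°| = 15.28°
15.28° ≤ 2α = 17.06°  →  valid

δ = 15.28°, valid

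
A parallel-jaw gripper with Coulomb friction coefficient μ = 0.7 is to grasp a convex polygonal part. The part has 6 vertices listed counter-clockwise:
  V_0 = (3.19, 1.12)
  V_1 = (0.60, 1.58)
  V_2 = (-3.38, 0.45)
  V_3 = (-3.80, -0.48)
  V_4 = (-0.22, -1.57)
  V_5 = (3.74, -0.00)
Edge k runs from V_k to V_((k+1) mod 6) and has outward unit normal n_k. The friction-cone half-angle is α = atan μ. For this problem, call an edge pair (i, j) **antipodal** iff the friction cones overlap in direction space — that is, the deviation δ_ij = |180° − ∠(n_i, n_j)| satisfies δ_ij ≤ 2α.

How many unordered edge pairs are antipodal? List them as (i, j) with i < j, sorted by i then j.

α = atan 0.7 = 34.99°;  2α = 69.98°
n_0 = (+0.1749, +0.9846)
n_1 = (-0.2731, +0.9620)
n_2 = (-0.9114, +0.4116)
n_3 = (-0.2913, -0.9566)
n_4 = (+0.3686, -0.9296)
n_5 = (+0.8976, +0.4408)
  (0,1): δ = 154.08°  ·
  (0,2): δ = 104.23°  ·
  (0,3): δ = 6.86°  ✓
  (0,4): δ = 31.70°  ✓
  (0,5): δ = 126.23°  ·
  (1,2): δ = 130.15°  ·
  (1,3): δ = 32.78°  ✓
  (1,4): δ = 5.78°  ✓
  (1,5): δ = 100.30°  ·
  (2,3): δ = 82.63°  ·
  (2,4): δ = 44.07°  ✓
  (2,5): δ = 50.46°  ✓
  (3,4): δ = 141.44°  ·
  (3,5): δ = 46.91°  ✓
  (4,5): δ = 85.47°  ·
antipodal pairs: 7

count = 7; pairs: (0,3), (0,4), (1,3), (1,4), (2,4), (2,5), (3,5)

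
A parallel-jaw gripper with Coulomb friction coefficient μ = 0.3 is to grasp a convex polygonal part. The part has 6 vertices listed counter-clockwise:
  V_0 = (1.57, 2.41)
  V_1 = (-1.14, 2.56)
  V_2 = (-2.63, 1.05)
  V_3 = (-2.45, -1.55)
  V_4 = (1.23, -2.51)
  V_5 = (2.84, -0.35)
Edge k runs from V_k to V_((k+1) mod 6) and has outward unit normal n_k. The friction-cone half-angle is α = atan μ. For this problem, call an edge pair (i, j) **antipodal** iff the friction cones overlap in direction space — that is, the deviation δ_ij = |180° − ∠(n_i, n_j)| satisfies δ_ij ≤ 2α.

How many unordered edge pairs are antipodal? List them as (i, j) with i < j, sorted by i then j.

count = 3; pairs: (0,3), (1,4), (2,5)

α = atan 0.3 = 16.70°;  2α = 33.40°
n_0 = (+0.0553, +0.9985)
n_1 = (-0.7118, +0.7024)
n_2 = (-0.9976, -0.0691)
n_3 = (-0.2524, -0.9676)
n_4 = (+0.8018, -0.5976)
n_5 = (+0.9084, +0.4180)
  (0,1): δ = 131.45°  ·
  (0,2): δ = 82.87°  ·
  (0,3): δ = 11.45°  ✓
  (0,4): δ = 56.47°  ·
  (0,5): δ = 117.88°  ·
  (1,2): δ = 131.42°  ·
  (1,3): δ = 60.00°  ·
  (1,4): δ = 7.92°  ✓
  (1,5): δ = 69.33°  ·
  (2,3): δ = 108.58°  ·
  (2,4): δ = 40.66°  ·
  (2,5): δ = 20.75°  ✓
  (3,4): δ = 112.08°  ·
  (3,5): δ = 50.67°  ·
  (4,5): δ = 118.59°  ·
antipodal pairs: 3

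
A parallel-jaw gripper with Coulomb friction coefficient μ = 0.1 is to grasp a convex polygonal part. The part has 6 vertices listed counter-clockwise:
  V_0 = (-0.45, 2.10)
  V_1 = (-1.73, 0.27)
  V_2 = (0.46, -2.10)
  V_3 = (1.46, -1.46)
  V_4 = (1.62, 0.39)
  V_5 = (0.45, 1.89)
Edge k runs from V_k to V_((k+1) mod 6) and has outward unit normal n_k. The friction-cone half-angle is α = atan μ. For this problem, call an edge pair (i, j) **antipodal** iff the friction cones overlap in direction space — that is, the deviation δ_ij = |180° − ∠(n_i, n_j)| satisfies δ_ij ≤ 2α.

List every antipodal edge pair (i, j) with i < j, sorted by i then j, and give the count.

count = 1; pairs: (1,4)

α = atan 0.1 = 5.71°;  2α = 11.42°
n_0 = (-0.8194, +0.5732)
n_1 = (-0.7344, -0.6787)
n_2 = (+0.5391, -0.8423)
n_3 = (+0.9963, -0.0862)
n_4 = (+0.7885, +0.6150)
n_5 = (+0.2272, +0.9738)
  (0,1): δ = 102.29°  ·
  (0,2): δ = 22.41°  ·
  (0,3): δ = 30.03°  ·
  (0,4): δ = 72.93°  ·
  (0,5): δ = 111.84°  ·
  (1,2): δ = 100.12°  ·
  (1,3): δ = 47.68°  ·
  (1,4): δ = 4.79°  ✓
  (1,5): δ = 34.13°  ·
  (2,3): δ = 127.56°  ·
  (2,4): δ = 84.67°  ·
  (2,5): δ = 45.75°  ·
  (3,4): δ = 137.10°  ·
  (3,5): δ = 98.19°  ·
  (4,5): δ = 141.09°  ·
antipodal pairs: 1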